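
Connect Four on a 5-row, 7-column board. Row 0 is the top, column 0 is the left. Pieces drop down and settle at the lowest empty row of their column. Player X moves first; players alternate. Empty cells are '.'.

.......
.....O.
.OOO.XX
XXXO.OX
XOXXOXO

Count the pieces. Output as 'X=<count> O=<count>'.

X=10 O=9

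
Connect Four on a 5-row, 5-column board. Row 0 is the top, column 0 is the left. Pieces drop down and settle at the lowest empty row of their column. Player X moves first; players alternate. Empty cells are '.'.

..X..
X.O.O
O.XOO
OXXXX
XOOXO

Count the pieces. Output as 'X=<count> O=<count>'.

X=9 O=9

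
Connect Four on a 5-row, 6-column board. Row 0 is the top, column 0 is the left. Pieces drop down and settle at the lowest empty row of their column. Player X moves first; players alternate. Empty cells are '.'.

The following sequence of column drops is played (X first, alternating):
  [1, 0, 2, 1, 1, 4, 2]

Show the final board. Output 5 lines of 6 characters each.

Move 1: X drops in col 1, lands at row 4
Move 2: O drops in col 0, lands at row 4
Move 3: X drops in col 2, lands at row 4
Move 4: O drops in col 1, lands at row 3
Move 5: X drops in col 1, lands at row 2
Move 6: O drops in col 4, lands at row 4
Move 7: X drops in col 2, lands at row 3

Answer: ......
......
.X....
.OX...
OXX.O.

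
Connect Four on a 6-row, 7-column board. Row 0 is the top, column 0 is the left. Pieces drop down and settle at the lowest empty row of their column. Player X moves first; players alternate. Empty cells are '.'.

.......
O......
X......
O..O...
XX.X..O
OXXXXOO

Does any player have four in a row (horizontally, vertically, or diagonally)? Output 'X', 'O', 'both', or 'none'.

X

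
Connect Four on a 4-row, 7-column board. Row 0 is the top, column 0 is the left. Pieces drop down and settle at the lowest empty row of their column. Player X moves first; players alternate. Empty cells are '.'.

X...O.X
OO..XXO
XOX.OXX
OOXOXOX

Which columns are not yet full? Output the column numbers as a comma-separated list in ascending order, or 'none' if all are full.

col 0: top cell = 'X' → FULL
col 1: top cell = '.' → open
col 2: top cell = '.' → open
col 3: top cell = '.' → open
col 4: top cell = 'O' → FULL
col 5: top cell = '.' → open
col 6: top cell = 'X' → FULL

Answer: 1,2,3,5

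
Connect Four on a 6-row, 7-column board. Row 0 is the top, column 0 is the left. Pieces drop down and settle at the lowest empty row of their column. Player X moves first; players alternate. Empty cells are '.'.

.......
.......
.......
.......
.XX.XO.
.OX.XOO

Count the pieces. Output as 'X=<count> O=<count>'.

X=5 O=4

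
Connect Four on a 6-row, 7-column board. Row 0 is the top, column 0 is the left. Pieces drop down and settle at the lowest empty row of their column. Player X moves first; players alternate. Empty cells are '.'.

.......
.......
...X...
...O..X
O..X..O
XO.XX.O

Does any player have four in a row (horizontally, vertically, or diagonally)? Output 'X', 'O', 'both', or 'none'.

none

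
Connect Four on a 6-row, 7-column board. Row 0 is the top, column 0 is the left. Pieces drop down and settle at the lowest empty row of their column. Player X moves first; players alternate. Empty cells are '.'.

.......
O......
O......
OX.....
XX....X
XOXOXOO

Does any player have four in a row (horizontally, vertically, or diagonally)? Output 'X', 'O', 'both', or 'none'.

none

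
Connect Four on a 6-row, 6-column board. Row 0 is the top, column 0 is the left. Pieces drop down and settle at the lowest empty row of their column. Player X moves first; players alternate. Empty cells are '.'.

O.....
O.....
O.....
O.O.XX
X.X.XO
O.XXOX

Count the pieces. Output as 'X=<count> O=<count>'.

X=8 O=8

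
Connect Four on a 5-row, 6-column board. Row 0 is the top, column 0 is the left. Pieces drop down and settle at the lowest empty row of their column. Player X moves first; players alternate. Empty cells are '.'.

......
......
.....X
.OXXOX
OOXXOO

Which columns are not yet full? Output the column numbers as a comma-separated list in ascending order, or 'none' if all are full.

Answer: 0,1,2,3,4,5

Derivation:
col 0: top cell = '.' → open
col 1: top cell = '.' → open
col 2: top cell = '.' → open
col 3: top cell = '.' → open
col 4: top cell = '.' → open
col 5: top cell = '.' → open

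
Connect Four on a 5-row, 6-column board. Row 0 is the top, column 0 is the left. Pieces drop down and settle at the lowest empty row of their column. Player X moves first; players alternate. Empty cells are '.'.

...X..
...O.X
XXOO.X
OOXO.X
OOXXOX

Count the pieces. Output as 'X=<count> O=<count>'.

X=10 O=9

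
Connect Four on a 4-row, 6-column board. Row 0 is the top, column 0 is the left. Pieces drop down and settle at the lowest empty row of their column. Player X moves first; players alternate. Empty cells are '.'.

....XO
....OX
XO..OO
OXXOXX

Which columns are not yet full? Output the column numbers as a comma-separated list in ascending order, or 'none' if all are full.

col 0: top cell = '.' → open
col 1: top cell = '.' → open
col 2: top cell = '.' → open
col 3: top cell = '.' → open
col 4: top cell = 'X' → FULL
col 5: top cell = 'O' → FULL

Answer: 0,1,2,3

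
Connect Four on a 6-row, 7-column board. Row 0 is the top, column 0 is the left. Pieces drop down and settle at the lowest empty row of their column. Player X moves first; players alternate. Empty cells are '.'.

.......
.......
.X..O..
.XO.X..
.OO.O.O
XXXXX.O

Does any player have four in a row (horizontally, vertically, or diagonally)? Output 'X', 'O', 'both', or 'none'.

X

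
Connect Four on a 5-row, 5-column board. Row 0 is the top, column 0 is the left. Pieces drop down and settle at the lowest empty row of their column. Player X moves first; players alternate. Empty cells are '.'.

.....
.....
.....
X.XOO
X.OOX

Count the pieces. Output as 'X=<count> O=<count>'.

X=4 O=4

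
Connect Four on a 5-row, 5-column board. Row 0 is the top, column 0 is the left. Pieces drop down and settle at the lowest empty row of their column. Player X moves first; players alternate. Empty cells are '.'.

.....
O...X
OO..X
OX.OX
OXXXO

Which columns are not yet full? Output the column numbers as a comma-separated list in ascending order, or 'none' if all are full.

col 0: top cell = '.' → open
col 1: top cell = '.' → open
col 2: top cell = '.' → open
col 3: top cell = '.' → open
col 4: top cell = '.' → open

Answer: 0,1,2,3,4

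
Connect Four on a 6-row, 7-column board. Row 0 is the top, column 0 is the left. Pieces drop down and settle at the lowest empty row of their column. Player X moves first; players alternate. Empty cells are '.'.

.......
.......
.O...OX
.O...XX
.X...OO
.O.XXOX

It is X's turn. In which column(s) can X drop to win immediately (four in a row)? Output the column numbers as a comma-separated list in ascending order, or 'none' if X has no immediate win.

Answer: 4

Derivation:
col 0: drop X → no win
col 1: drop X → no win
col 2: drop X → no win
col 3: drop X → no win
col 4: drop X → WIN!
col 5: drop X → no win
col 6: drop X → no win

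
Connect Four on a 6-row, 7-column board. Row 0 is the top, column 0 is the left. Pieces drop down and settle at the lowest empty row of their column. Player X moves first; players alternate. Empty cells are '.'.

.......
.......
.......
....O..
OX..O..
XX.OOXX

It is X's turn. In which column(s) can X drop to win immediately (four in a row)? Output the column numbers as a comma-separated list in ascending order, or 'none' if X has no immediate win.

Answer: none

Derivation:
col 0: drop X → no win
col 1: drop X → no win
col 2: drop X → no win
col 3: drop X → no win
col 4: drop X → no win
col 5: drop X → no win
col 6: drop X → no win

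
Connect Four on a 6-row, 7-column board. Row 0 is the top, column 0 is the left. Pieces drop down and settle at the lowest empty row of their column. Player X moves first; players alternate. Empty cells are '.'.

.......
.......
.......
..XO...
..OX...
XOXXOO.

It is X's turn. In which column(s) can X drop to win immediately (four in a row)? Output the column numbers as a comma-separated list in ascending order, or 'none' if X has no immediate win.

Answer: none

Derivation:
col 0: drop X → no win
col 1: drop X → no win
col 2: drop X → no win
col 3: drop X → no win
col 4: drop X → no win
col 5: drop X → no win
col 6: drop X → no win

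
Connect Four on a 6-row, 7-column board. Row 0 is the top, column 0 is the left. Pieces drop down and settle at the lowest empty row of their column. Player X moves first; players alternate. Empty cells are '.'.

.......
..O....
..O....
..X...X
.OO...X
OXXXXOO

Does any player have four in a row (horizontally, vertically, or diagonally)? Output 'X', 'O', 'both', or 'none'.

X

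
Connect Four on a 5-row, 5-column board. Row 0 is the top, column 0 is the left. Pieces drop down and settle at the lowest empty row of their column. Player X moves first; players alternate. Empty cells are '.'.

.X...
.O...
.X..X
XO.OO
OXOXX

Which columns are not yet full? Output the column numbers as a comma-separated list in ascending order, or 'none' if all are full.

Answer: 0,2,3,4

Derivation:
col 0: top cell = '.' → open
col 1: top cell = 'X' → FULL
col 2: top cell = '.' → open
col 3: top cell = '.' → open
col 4: top cell = '.' → open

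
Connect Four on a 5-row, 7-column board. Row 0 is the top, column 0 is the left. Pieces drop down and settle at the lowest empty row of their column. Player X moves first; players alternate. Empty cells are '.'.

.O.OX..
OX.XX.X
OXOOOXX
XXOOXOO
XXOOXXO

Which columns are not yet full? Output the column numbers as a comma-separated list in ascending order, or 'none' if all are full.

col 0: top cell = '.' → open
col 1: top cell = 'O' → FULL
col 2: top cell = '.' → open
col 3: top cell = 'O' → FULL
col 4: top cell = 'X' → FULL
col 5: top cell = '.' → open
col 6: top cell = '.' → open

Answer: 0,2,5,6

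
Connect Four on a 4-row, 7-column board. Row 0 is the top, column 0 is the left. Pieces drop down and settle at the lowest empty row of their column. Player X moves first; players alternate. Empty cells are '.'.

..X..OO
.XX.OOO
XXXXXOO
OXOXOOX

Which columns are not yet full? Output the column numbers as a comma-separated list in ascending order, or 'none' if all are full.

Answer: 0,1,3,4

Derivation:
col 0: top cell = '.' → open
col 1: top cell = '.' → open
col 2: top cell = 'X' → FULL
col 3: top cell = '.' → open
col 4: top cell = '.' → open
col 5: top cell = 'O' → FULL
col 6: top cell = 'O' → FULL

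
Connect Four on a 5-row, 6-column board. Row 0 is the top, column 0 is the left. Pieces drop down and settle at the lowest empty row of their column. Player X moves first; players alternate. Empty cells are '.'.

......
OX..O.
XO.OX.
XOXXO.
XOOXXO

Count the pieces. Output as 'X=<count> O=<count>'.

X=9 O=9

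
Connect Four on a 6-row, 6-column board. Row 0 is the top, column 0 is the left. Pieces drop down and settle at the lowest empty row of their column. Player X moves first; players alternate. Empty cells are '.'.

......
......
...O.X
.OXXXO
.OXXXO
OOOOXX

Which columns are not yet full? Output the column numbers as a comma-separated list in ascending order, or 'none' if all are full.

col 0: top cell = '.' → open
col 1: top cell = '.' → open
col 2: top cell = '.' → open
col 3: top cell = '.' → open
col 4: top cell = '.' → open
col 5: top cell = '.' → open

Answer: 0,1,2,3,4,5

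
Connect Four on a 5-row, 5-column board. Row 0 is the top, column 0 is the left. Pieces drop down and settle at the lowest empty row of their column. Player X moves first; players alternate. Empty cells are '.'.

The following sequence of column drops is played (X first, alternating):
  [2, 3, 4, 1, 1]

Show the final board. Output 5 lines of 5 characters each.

Move 1: X drops in col 2, lands at row 4
Move 2: O drops in col 3, lands at row 4
Move 3: X drops in col 4, lands at row 4
Move 4: O drops in col 1, lands at row 4
Move 5: X drops in col 1, lands at row 3

Answer: .....
.....
.....
.X...
.OXOX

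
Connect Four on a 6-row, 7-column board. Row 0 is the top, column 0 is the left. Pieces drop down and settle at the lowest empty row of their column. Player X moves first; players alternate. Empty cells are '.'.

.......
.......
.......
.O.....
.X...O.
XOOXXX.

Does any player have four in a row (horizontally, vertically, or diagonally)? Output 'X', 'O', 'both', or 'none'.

none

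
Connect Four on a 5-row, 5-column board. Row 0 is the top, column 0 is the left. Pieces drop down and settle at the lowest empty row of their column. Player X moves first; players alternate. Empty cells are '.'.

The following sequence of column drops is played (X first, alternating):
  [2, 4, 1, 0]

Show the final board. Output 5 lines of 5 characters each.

Move 1: X drops in col 2, lands at row 4
Move 2: O drops in col 4, lands at row 4
Move 3: X drops in col 1, lands at row 4
Move 4: O drops in col 0, lands at row 4

Answer: .....
.....
.....
.....
OXX.O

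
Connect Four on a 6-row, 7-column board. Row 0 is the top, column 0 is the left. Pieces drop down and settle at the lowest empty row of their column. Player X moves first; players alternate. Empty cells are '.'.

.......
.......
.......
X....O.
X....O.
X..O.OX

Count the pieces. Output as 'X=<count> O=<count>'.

X=4 O=4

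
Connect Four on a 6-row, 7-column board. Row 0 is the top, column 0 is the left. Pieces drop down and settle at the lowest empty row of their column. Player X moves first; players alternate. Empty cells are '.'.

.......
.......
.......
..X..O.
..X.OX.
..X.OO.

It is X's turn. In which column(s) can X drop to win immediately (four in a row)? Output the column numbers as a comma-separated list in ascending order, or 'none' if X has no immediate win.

Answer: 2

Derivation:
col 0: drop X → no win
col 1: drop X → no win
col 2: drop X → WIN!
col 3: drop X → no win
col 4: drop X → no win
col 5: drop X → no win
col 6: drop X → no win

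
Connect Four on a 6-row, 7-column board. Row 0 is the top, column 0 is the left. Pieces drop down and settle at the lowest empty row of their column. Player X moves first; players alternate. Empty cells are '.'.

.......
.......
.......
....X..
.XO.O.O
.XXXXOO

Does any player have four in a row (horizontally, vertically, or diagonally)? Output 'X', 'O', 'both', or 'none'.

X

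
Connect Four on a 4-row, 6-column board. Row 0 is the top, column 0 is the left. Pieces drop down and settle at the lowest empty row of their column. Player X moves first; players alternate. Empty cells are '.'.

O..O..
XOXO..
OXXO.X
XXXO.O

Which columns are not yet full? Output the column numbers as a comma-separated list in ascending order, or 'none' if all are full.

col 0: top cell = 'O' → FULL
col 1: top cell = '.' → open
col 2: top cell = '.' → open
col 3: top cell = 'O' → FULL
col 4: top cell = '.' → open
col 5: top cell = '.' → open

Answer: 1,2,4,5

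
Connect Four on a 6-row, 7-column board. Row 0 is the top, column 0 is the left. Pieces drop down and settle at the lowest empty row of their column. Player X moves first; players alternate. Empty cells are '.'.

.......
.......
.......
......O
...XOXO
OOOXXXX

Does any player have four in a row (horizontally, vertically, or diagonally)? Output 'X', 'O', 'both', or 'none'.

X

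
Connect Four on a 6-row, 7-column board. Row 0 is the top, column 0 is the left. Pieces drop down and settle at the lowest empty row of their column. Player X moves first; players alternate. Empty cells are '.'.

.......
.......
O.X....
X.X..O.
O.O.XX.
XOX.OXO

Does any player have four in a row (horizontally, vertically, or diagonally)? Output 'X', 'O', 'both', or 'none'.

none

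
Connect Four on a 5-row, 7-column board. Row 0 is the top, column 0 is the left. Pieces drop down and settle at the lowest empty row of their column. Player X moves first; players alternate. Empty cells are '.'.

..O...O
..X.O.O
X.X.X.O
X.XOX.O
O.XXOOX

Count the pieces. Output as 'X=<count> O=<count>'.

X=10 O=10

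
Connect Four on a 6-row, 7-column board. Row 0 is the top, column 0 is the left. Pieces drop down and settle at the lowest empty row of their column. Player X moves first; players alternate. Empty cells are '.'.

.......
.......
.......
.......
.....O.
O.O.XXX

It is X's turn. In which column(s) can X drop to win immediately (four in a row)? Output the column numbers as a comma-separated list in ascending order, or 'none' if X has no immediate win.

col 0: drop X → no win
col 1: drop X → no win
col 2: drop X → no win
col 3: drop X → WIN!
col 4: drop X → no win
col 5: drop X → no win
col 6: drop X → no win

Answer: 3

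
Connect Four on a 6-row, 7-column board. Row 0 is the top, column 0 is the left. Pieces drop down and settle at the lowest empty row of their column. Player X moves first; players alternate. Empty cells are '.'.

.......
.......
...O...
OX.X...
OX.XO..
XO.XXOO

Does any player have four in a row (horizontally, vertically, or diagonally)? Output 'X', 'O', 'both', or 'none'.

none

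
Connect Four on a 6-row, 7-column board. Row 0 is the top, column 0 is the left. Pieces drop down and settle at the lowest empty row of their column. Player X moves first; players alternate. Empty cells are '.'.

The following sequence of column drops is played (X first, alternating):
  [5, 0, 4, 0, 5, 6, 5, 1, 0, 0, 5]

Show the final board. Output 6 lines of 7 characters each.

Move 1: X drops in col 5, lands at row 5
Move 2: O drops in col 0, lands at row 5
Move 3: X drops in col 4, lands at row 5
Move 4: O drops in col 0, lands at row 4
Move 5: X drops in col 5, lands at row 4
Move 6: O drops in col 6, lands at row 5
Move 7: X drops in col 5, lands at row 3
Move 8: O drops in col 1, lands at row 5
Move 9: X drops in col 0, lands at row 3
Move 10: O drops in col 0, lands at row 2
Move 11: X drops in col 5, lands at row 2

Answer: .......
.......
O....X.
X....X.
O....X.
OO..XXO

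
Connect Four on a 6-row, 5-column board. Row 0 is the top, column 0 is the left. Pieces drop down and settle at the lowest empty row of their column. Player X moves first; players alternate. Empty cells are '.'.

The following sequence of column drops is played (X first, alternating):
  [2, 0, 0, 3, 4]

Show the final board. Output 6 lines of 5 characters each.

Move 1: X drops in col 2, lands at row 5
Move 2: O drops in col 0, lands at row 5
Move 3: X drops in col 0, lands at row 4
Move 4: O drops in col 3, lands at row 5
Move 5: X drops in col 4, lands at row 5

Answer: .....
.....
.....
.....
X....
O.XOX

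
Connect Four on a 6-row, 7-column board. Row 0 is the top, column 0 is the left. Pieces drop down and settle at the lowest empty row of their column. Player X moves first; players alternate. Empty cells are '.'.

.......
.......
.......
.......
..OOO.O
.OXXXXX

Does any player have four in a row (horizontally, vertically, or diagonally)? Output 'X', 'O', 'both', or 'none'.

X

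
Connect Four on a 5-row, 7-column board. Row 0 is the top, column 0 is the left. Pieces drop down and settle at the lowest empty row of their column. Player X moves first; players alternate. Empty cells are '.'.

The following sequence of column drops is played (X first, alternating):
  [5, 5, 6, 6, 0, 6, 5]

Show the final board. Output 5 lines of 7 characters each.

Answer: .......
.......
.....XO
.....OO
X....XX

Derivation:
Move 1: X drops in col 5, lands at row 4
Move 2: O drops in col 5, lands at row 3
Move 3: X drops in col 6, lands at row 4
Move 4: O drops in col 6, lands at row 3
Move 5: X drops in col 0, lands at row 4
Move 6: O drops in col 6, lands at row 2
Move 7: X drops in col 5, lands at row 2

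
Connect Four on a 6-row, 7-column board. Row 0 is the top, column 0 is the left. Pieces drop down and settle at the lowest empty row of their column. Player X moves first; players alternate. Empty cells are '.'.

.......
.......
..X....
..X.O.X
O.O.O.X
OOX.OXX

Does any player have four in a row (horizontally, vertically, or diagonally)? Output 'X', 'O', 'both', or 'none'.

none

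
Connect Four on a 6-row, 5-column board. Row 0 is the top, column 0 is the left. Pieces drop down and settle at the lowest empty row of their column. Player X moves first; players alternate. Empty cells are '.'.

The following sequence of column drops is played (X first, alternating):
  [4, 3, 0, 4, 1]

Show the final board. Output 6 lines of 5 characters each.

Answer: .....
.....
.....
.....
....O
XX.OX

Derivation:
Move 1: X drops in col 4, lands at row 5
Move 2: O drops in col 3, lands at row 5
Move 3: X drops in col 0, lands at row 5
Move 4: O drops in col 4, lands at row 4
Move 5: X drops in col 1, lands at row 5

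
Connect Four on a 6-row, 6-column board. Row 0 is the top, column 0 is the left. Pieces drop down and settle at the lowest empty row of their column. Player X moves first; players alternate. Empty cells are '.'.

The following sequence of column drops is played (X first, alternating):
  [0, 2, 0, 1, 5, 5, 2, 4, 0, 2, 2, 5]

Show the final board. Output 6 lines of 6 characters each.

Move 1: X drops in col 0, lands at row 5
Move 2: O drops in col 2, lands at row 5
Move 3: X drops in col 0, lands at row 4
Move 4: O drops in col 1, lands at row 5
Move 5: X drops in col 5, lands at row 5
Move 6: O drops in col 5, lands at row 4
Move 7: X drops in col 2, lands at row 4
Move 8: O drops in col 4, lands at row 5
Move 9: X drops in col 0, lands at row 3
Move 10: O drops in col 2, lands at row 3
Move 11: X drops in col 2, lands at row 2
Move 12: O drops in col 5, lands at row 3

Answer: ......
......
..X...
X.O..O
X.X..O
XOO.OX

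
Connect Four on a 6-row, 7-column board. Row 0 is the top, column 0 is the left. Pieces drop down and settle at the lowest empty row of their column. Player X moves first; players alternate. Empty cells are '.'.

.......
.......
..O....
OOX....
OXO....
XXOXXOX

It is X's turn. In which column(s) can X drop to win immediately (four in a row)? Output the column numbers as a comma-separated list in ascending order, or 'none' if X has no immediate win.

col 0: drop X → no win
col 1: drop X → no win
col 2: drop X → no win
col 3: drop X → no win
col 4: drop X → no win
col 5: drop X → no win
col 6: drop X → no win

Answer: none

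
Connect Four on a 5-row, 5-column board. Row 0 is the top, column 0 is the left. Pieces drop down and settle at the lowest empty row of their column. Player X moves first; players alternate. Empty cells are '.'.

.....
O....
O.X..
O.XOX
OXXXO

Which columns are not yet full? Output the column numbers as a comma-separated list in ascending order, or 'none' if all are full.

col 0: top cell = '.' → open
col 1: top cell = '.' → open
col 2: top cell = '.' → open
col 3: top cell = '.' → open
col 4: top cell = '.' → open

Answer: 0,1,2,3,4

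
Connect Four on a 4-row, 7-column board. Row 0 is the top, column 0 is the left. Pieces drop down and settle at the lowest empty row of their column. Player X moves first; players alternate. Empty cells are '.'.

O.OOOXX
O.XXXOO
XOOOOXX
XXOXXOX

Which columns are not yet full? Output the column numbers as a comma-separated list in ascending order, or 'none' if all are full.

Answer: 1

Derivation:
col 0: top cell = 'O' → FULL
col 1: top cell = '.' → open
col 2: top cell = 'O' → FULL
col 3: top cell = 'O' → FULL
col 4: top cell = 'O' → FULL
col 5: top cell = 'X' → FULL
col 6: top cell = 'X' → FULL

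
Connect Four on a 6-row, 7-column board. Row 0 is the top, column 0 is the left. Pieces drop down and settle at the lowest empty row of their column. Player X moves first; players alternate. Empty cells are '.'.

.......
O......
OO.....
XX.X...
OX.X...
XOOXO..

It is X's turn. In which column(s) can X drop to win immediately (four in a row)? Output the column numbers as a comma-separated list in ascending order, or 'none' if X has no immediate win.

col 0: drop X → no win
col 1: drop X → no win
col 2: drop X → no win
col 3: drop X → WIN!
col 4: drop X → no win
col 5: drop X → no win
col 6: drop X → no win

Answer: 3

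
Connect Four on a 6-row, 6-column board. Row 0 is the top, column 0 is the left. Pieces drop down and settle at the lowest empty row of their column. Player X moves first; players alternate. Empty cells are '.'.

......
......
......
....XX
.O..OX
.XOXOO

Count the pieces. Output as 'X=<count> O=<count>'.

X=5 O=5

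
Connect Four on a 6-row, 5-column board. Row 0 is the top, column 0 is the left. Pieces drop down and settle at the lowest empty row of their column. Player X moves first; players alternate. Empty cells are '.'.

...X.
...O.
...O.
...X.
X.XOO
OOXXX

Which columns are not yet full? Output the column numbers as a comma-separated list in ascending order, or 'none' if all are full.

Answer: 0,1,2,4

Derivation:
col 0: top cell = '.' → open
col 1: top cell = '.' → open
col 2: top cell = '.' → open
col 3: top cell = 'X' → FULL
col 4: top cell = '.' → open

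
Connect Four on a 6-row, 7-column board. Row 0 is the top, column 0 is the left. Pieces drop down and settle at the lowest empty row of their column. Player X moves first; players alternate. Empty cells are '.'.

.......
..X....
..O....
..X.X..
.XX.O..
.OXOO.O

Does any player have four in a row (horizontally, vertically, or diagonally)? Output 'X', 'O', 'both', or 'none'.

none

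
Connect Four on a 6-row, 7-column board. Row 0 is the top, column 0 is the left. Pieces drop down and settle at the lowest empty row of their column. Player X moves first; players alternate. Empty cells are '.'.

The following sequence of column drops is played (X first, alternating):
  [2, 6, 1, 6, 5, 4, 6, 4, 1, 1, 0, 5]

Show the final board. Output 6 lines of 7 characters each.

Move 1: X drops in col 2, lands at row 5
Move 2: O drops in col 6, lands at row 5
Move 3: X drops in col 1, lands at row 5
Move 4: O drops in col 6, lands at row 4
Move 5: X drops in col 5, lands at row 5
Move 6: O drops in col 4, lands at row 5
Move 7: X drops in col 6, lands at row 3
Move 8: O drops in col 4, lands at row 4
Move 9: X drops in col 1, lands at row 4
Move 10: O drops in col 1, lands at row 3
Move 11: X drops in col 0, lands at row 5
Move 12: O drops in col 5, lands at row 4

Answer: .......
.......
.......
.O....X
.X..OOO
XXX.OXO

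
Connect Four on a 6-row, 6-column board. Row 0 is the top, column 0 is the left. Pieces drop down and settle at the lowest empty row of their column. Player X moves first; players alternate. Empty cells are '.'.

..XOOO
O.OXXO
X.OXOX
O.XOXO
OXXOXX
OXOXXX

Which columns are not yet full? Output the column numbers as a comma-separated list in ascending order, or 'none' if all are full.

col 0: top cell = '.' → open
col 1: top cell = '.' → open
col 2: top cell = 'X' → FULL
col 3: top cell = 'O' → FULL
col 4: top cell = 'O' → FULL
col 5: top cell = 'O' → FULL

Answer: 0,1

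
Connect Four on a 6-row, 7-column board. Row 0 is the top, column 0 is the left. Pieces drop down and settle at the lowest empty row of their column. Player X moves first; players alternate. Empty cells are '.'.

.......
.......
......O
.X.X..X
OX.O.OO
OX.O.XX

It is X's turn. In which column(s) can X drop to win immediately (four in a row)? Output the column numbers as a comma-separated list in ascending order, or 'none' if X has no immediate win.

Answer: 1

Derivation:
col 0: drop X → no win
col 1: drop X → WIN!
col 2: drop X → no win
col 3: drop X → no win
col 4: drop X → no win
col 5: drop X → no win
col 6: drop X → no win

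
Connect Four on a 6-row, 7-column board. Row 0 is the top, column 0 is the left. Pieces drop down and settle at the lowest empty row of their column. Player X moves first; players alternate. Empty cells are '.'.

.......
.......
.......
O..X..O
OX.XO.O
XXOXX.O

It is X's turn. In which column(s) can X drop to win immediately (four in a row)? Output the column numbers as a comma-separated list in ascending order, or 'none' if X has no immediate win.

Answer: 3

Derivation:
col 0: drop X → no win
col 1: drop X → no win
col 2: drop X → no win
col 3: drop X → WIN!
col 4: drop X → no win
col 5: drop X → no win
col 6: drop X → no win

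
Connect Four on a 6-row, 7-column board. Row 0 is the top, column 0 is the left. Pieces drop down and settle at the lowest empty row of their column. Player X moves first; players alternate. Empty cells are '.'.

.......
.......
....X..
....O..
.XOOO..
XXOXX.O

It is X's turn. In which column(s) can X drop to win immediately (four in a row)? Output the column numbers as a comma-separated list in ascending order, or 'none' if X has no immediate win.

col 0: drop X → no win
col 1: drop X → no win
col 2: drop X → no win
col 3: drop X → no win
col 4: drop X → no win
col 5: drop X → no win
col 6: drop X → no win

Answer: none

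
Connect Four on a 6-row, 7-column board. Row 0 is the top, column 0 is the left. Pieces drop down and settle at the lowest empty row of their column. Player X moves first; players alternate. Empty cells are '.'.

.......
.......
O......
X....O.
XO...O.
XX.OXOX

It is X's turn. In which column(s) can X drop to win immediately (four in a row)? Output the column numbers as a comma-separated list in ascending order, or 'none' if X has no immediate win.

Answer: none

Derivation:
col 0: drop X → no win
col 1: drop X → no win
col 2: drop X → no win
col 3: drop X → no win
col 4: drop X → no win
col 5: drop X → no win
col 6: drop X → no win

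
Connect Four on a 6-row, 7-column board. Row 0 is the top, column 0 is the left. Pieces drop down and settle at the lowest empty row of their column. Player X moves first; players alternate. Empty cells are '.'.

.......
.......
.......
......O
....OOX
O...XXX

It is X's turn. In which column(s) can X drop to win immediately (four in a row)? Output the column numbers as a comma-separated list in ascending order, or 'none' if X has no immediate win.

Answer: 3

Derivation:
col 0: drop X → no win
col 1: drop X → no win
col 2: drop X → no win
col 3: drop X → WIN!
col 4: drop X → no win
col 5: drop X → no win
col 6: drop X → no win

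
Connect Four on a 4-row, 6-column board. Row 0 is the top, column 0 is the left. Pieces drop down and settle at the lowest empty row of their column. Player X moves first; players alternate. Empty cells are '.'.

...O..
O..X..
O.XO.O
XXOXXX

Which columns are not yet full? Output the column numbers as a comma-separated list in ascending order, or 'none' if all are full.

col 0: top cell = '.' → open
col 1: top cell = '.' → open
col 2: top cell = '.' → open
col 3: top cell = 'O' → FULL
col 4: top cell = '.' → open
col 5: top cell = '.' → open

Answer: 0,1,2,4,5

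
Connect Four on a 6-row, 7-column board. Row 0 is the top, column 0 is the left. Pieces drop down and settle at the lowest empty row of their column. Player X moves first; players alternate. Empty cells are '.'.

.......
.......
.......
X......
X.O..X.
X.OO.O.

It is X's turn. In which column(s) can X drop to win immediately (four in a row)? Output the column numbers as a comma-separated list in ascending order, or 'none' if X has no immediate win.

col 0: drop X → WIN!
col 1: drop X → no win
col 2: drop X → no win
col 3: drop X → no win
col 4: drop X → no win
col 5: drop X → no win
col 6: drop X → no win

Answer: 0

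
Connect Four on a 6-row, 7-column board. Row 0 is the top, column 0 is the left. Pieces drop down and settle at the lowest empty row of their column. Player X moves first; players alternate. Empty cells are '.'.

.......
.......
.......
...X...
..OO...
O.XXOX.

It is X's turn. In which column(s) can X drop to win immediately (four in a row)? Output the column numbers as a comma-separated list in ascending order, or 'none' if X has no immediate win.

Answer: none

Derivation:
col 0: drop X → no win
col 1: drop X → no win
col 2: drop X → no win
col 3: drop X → no win
col 4: drop X → no win
col 5: drop X → no win
col 6: drop X → no win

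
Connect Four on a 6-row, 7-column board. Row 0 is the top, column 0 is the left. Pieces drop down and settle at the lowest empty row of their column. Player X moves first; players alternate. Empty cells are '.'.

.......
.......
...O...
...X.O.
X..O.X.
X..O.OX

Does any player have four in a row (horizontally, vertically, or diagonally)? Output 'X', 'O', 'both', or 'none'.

none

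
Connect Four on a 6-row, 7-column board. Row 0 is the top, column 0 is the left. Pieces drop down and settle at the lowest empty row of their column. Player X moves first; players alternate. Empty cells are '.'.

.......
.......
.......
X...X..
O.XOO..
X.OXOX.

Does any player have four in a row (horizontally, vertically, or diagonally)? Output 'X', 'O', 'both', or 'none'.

none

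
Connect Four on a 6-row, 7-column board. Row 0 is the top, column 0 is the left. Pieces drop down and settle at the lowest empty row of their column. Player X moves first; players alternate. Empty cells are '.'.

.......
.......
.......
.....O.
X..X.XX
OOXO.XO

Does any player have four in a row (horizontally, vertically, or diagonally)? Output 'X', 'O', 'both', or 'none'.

none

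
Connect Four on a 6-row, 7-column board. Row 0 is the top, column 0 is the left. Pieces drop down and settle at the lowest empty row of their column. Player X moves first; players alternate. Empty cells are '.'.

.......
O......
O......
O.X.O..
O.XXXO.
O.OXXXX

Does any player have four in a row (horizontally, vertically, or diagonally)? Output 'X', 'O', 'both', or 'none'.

both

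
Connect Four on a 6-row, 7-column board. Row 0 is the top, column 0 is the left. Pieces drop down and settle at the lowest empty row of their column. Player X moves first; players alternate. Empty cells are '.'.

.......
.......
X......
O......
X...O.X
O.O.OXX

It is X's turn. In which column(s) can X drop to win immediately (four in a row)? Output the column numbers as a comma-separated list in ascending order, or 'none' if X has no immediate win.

col 0: drop X → no win
col 1: drop X → no win
col 2: drop X → no win
col 3: drop X → no win
col 4: drop X → no win
col 5: drop X → no win
col 6: drop X → no win

Answer: none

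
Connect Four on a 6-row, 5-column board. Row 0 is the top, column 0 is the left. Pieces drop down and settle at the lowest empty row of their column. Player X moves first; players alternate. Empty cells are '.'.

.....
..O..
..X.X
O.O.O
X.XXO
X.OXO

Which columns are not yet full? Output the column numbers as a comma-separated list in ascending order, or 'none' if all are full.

col 0: top cell = '.' → open
col 1: top cell = '.' → open
col 2: top cell = '.' → open
col 3: top cell = '.' → open
col 4: top cell = '.' → open

Answer: 0,1,2,3,4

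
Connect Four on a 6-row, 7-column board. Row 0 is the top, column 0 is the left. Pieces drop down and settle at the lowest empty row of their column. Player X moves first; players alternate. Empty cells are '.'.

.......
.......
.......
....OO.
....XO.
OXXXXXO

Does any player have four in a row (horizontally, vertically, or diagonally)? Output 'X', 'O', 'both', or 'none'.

X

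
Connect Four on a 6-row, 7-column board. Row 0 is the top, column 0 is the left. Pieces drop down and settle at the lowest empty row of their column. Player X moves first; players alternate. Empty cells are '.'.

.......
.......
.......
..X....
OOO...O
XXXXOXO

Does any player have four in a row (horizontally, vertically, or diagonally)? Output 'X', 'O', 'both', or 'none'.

X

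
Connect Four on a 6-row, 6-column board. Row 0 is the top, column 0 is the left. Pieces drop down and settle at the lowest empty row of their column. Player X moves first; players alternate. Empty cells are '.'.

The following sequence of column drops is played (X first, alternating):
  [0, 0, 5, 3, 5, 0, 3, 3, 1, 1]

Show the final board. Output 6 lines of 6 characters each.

Answer: ......
......
......
O..O..
OO.X.X
XX.O.X

Derivation:
Move 1: X drops in col 0, lands at row 5
Move 2: O drops in col 0, lands at row 4
Move 3: X drops in col 5, lands at row 5
Move 4: O drops in col 3, lands at row 5
Move 5: X drops in col 5, lands at row 4
Move 6: O drops in col 0, lands at row 3
Move 7: X drops in col 3, lands at row 4
Move 8: O drops in col 3, lands at row 3
Move 9: X drops in col 1, lands at row 5
Move 10: O drops in col 1, lands at row 4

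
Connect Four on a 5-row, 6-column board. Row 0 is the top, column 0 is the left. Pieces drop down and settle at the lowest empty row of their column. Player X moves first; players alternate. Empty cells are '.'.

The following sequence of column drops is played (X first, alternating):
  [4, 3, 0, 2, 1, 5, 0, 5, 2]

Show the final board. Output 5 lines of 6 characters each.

Answer: ......
......
......
X.X..O
XXOOXO

Derivation:
Move 1: X drops in col 4, lands at row 4
Move 2: O drops in col 3, lands at row 4
Move 3: X drops in col 0, lands at row 4
Move 4: O drops in col 2, lands at row 4
Move 5: X drops in col 1, lands at row 4
Move 6: O drops in col 5, lands at row 4
Move 7: X drops in col 0, lands at row 3
Move 8: O drops in col 5, lands at row 3
Move 9: X drops in col 2, lands at row 3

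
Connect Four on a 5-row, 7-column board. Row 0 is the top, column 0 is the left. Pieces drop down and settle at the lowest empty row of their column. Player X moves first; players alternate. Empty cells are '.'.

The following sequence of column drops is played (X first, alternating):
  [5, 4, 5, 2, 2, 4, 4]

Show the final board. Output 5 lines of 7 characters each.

Answer: .......
.......
....X..
..X.OX.
..O.OX.

Derivation:
Move 1: X drops in col 5, lands at row 4
Move 2: O drops in col 4, lands at row 4
Move 3: X drops in col 5, lands at row 3
Move 4: O drops in col 2, lands at row 4
Move 5: X drops in col 2, lands at row 3
Move 6: O drops in col 4, lands at row 3
Move 7: X drops in col 4, lands at row 2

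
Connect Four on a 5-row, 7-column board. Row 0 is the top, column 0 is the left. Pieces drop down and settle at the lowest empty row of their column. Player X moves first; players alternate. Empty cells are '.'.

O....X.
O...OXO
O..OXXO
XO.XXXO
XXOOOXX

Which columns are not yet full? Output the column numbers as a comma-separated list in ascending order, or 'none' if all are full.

Answer: 1,2,3,4,6

Derivation:
col 0: top cell = 'O' → FULL
col 1: top cell = '.' → open
col 2: top cell = '.' → open
col 3: top cell = '.' → open
col 4: top cell = '.' → open
col 5: top cell = 'X' → FULL
col 6: top cell = '.' → open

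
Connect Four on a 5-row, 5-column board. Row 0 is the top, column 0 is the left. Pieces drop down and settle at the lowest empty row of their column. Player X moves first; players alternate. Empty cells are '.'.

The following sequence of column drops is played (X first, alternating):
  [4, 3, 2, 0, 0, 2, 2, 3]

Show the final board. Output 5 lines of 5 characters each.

Answer: .....
.....
..X..
X.OO.
O.XOX

Derivation:
Move 1: X drops in col 4, lands at row 4
Move 2: O drops in col 3, lands at row 4
Move 3: X drops in col 2, lands at row 4
Move 4: O drops in col 0, lands at row 4
Move 5: X drops in col 0, lands at row 3
Move 6: O drops in col 2, lands at row 3
Move 7: X drops in col 2, lands at row 2
Move 8: O drops in col 3, lands at row 3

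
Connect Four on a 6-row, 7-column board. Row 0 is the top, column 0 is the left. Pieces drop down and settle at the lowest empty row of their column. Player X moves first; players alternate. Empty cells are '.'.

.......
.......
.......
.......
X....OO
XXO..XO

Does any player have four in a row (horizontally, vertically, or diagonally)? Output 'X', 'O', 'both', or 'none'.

none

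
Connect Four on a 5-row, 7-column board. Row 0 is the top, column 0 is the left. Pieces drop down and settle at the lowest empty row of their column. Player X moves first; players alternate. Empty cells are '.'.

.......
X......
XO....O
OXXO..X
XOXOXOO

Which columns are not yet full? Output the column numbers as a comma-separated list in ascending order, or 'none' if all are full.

Answer: 0,1,2,3,4,5,6

Derivation:
col 0: top cell = '.' → open
col 1: top cell = '.' → open
col 2: top cell = '.' → open
col 3: top cell = '.' → open
col 4: top cell = '.' → open
col 5: top cell = '.' → open
col 6: top cell = '.' → open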